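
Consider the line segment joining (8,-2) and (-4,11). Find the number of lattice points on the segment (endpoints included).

2

The number of lattice points on a segment between lattice points is gcd(|Δx|,|Δy|) + 1 = gcd(12,13) + 1 = 1 + 1 = 2.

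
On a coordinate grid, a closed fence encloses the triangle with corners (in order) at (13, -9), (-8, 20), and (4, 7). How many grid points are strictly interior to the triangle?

The shoelace formula gives twice the area as |(13·20 − (-8)·(-9)) + ((-8)·7 − 4·20) + (4·(-9) − 13·7)| = 75, so the area is 75/2.
The number of boundary lattice points is Σ gcd(|Δx|,|Δy|) = gcd(21,29) + gcd(12,13) + gcd(9,16) = 1+1+1 = 3.
By Pick's theorem A = I + B/2 − 1, so I = 75/2 − 3/2 + 1 = 37.

37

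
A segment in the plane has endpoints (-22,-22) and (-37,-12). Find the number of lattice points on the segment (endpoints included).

6

The number of lattice points on a segment between lattice points is gcd(|Δx|,|Δy|) + 1 = gcd(15,10) + 1 = 5 + 1 = 6.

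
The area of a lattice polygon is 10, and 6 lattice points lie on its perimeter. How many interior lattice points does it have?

8

Pick's theorem A = I + B/2 − 1 rearranges to I = A − B/2 + 1 = 10 − 6/2 + 1 = 8.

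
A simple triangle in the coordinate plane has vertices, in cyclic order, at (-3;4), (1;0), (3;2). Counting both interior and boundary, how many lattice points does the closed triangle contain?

13

The shoelace formula gives twice the area as |[(-3)·0 − 1·4] + [1·2 − 3·0] + [3·4 − (-3)·2]| = 16, so the area is 8.
Along each edge there are gcd(|Δx|,|Δy|)+1 lattice points, so counting each shared vertex once the boundary has gcd(4,4) + gcd(2,2) + gcd(6,2) = 4+2+2 = 8.
Pick's theorem gives I = A − B/2 + 1 = 8 − 8/2 + 1 = 5, so the closed region contains I + B = 5 + 8 = 13 lattice points.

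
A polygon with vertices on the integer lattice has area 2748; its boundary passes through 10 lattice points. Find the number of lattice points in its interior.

2744

Pick's theorem A = I + B/2 − 1 rearranges to I = A − B/2 + 1 = 2748 − 10/2 + 1 = 2744.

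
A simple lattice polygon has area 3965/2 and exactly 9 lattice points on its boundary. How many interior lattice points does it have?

1979

From Pick's theorem, I = A − B/2 + 1 = 3965/2 − 9/2 + 1 = 1979.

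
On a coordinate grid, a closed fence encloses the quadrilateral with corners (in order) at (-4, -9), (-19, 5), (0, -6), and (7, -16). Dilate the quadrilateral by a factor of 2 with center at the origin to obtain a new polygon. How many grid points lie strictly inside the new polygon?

Using the shoelace formula, 2A = |((-4)·5 − (-19)·(-9)) + ((-19)·(-6) − 0·5) + (0·(-16) − 7·(-6)) + (7·(-9) − (-4)·(-16))| = 162, so the area is 81.
The number of boundary lattice points is Σ gcd(|Δx|,|Δy|) = gcd(15,14) + gcd(19,11) + gcd(7,10) + gcd(11,7) = 1+1+1+1 = 4.
Scaling by 2 multiplies the area by 2² = 4 (so the new area is 324) and multiplies the boundary lattice-point count by 2, giving 8.
By Pick's theorem, the interior count of the dilated polygon is 324 − 8/2 + 1 = 321.

321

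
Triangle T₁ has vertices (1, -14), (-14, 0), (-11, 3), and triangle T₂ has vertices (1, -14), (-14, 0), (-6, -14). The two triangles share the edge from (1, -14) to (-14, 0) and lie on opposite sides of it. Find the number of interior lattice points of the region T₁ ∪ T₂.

87

The union is the simple quadrilateral with vertices (1, -14), (-11, 3), (-14, 0), (-6, -14) in order.
Using the shoelace formula, 2A = |[1·3 − (-11)·(-14)] + [(-11)·0 − (-14)·3] + [(-14)·(-14) − (-6)·0] + [(-6)·(-14) − 1·(-14)]| = 185, so the area is 185/2.
Along each edge there are gcd(|Δx|,|Δy|)+1 lattice points, so counting each shared vertex once the boundary has gcd(12,17) + gcd(3,3) + gcd(8,14) + gcd(7,0) = 1+3+2+7 = 13.
By Pick's theorem I = A − B/2 + 1 = 185/2 − 13/2 + 1 = 87.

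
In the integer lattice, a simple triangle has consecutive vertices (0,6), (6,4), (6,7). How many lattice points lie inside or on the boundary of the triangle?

The shoelace formula gives twice the area as |(0·4 − 6·6) + (6·7 − 6·4) + (6·6 − 0·7)| = 18, so the area is 9.
Along each edge there are gcd(|Δx|,|Δy|)+1 lattice points, so counting each shared vertex once the boundary has gcd(6,2) + gcd(0,3) + gcd(6,1) = 2+3+1 = 6.
Pick's theorem gives I = A − B/2 + 1 = 9 − 6/2 + 1 = 7, so the closed region contains I + B = 7 + 6 = 13 lattice points.

13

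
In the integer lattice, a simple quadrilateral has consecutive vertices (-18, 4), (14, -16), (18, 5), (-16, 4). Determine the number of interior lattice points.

372

By the shoelace formula, twice the signed area is |((-18)·(-16) − 14·4) + (14·5 − 18·(-16)) + (18·4 − (-16)·5) + ((-16)·4 − (-18)·4)| = 750, so the area is 375.
Summing gcd(|Δx|,|Δy|) over the edges gives the boundary count: gcd(32,20) + gcd(4,21) + gcd(34,1) + gcd(2,0) = 4+1+1+2 = 8.
Pick's theorem gives I = A − B/2 + 1 = 375 − 8/2 + 1 = 372.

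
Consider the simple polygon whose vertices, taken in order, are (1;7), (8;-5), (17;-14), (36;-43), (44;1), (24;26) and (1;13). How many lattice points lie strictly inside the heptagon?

1494

Using the shoelace formula, 2A = |[1·(-5) − 8·7] + [8·(-14) − 17·(-5)] + [17·(-43) − 36·(-14)] + [36·1 − 44·(-43)] + [44·26 − 24·1] + [24·13 − 1·26] + [1·7 − 1·13]| = 3013, so the area is 3013/2.
Along each edge there are gcd(|Δx|,|Δy|)+1 lattice points, so counting each shared vertex once the boundary has gcd(7,12) + gcd(9,9) + gcd(19,29) + gcd(8,44) + gcd(20,25) + gcd(23,13) + gcd(0,6) = 1+9+1+4+5+1+6 = 27.
By Pick's theorem A = I + B/2 − 1, so I = 3013/2 − 27/2 + 1 = 1494.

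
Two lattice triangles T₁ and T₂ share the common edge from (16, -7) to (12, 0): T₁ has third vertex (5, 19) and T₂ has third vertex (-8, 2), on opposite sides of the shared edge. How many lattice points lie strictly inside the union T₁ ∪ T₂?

The union is the simple quadrilateral with vertices (16, -7), (5, 19), (12, 0), (-8, 2) in order.
Using the shoelace formula, 2A = |[16·19 − 5·(-7)] + [5·0 − 12·19] + [12·2 − (-8)·0] + [(-8)·(-7) − 16·2]| = 159, so the area is 159/2.
Summing gcd(|Δx|,|Δy|) over the edges gives the boundary count: gcd(11,26) + gcd(7,19) + gcd(20,2) + gcd(24,9) = 1+1+2+3 = 7.
By Pick's theorem I = A − B/2 + 1 = 159/2 − 7/2 + 1 = 77.

77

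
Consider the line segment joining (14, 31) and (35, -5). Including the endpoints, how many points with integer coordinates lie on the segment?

4

The number of lattice points on a segment between lattice points is gcd(|Δx|,|Δy|) + 1 = gcd(21,36) + 1 = 3 + 1 = 4.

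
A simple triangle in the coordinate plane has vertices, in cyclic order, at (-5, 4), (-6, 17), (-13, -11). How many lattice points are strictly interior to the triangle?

The shoelace formula gives twice the area as |((-5)·17 − (-6)·4) + ((-6)·(-11) − (-13)·17) + ((-13)·4 − (-5)·(-11))| = 119, so the area is 119/2.
Along each edge there are gcd(|Δx|,|Δy|)+1 lattice points, so counting each shared vertex once the boundary has gcd(1,13) + gcd(7,28) + gcd(8,15) = 1+7+1 = 9.
By Pick's theorem A = I + B/2 − 1, so I = 119/2 − 9/2 + 1 = 56.

56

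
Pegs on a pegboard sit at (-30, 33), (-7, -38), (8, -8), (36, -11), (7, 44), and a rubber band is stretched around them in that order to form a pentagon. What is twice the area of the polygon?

By the shoelace formula, twice the signed area is |[(-30)·(-38) − (-7)·33] + [(-7)·(-8) − 8·(-38)] + [8·(-11) − 36·(-8)] + [36·44 − 7·(-11)] + [7·33 − (-30)·44]| = 5143, so the area is 5143/2.

5143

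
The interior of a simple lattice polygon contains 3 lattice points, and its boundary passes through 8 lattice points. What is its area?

Pick's theorem states A = I + B/2 − 1, so A = 3 + 8/2 − 1 = 6.

6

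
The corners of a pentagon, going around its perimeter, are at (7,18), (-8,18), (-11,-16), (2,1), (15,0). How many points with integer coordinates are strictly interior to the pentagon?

By the shoelace formula, twice the signed area is |(7·18 − (-8)·18) + ((-8)·(-16) − (-11)·18) + ((-11)·1 − 2·(-16)) + (2·0 − 15·1) + (15·18 − 7·0)| = 872, so the area is 436.
The number of boundary lattice points is Σ gcd(|Δx|,|Δy|) = gcd(15,0) + gcd(3,34) + gcd(13,17) + gcd(13,1) + gcd(8,18) = 15+1+1+1+2 = 20.
Pick's theorem gives I = A − B/2 + 1 = 436 − 20/2 + 1 = 427.

427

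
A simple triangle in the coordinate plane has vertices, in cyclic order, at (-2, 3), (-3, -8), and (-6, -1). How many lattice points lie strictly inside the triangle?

By the shoelace formula, twice the signed area is |[(-2)·(-8) − (-3)·3] + [(-3)·(-1) − (-6)·(-8)] + [(-6)·3 − (-2)·(-1)]| = 40, so the area is 20.
Along each edge there are gcd(|Δx|,|Δy|)+1 lattice points, so counting each shared vertex once the boundary has gcd(1,11) + gcd(3,7) + gcd(4,4) = 1+1+4 = 6.
Pick's theorem gives I = A − B/2 + 1 = 20 − 6/2 + 1 = 18.

18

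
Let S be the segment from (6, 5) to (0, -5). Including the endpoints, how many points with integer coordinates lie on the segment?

3

The number of lattice points on a segment between lattice points is gcd(|Δx|,|Δy|) + 1 = gcd(6,10) + 1 = 2 + 1 = 3.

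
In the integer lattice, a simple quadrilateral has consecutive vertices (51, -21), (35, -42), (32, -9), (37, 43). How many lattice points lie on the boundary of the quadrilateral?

The number of boundary lattice points is Σ gcd(|Δx|,|Δy|) = gcd(16,21) + gcd(3,33) + gcd(5,52) + gcd(14,64) = 1+3+1+2 = 7.

7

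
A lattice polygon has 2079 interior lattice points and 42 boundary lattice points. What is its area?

2099

By Pick's theorem, A = I + B/2 − 1 = 2079 + 42/2 − 1 = 2099.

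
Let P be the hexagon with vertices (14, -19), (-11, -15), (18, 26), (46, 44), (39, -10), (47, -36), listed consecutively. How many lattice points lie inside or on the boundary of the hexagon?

2174

The shoelace formula gives twice the area as |(14·(-15) − (-11)·(-19)) + ((-11)·26 − 18·(-15)) + (18·44 − 46·26) + (46·(-10) − 39·44) + (39·(-36) − 47·(-10)) + (47·(-19) − 14·(-36))| = 4338, so the area is 2169.
Along each edge there are gcd(|Δx|,|Δy|)+1 lattice points, so counting each shared vertex once the boundary has gcd(25,4) + gcd(29,41) + gcd(28,18) + gcd(7,54) + gcd(8,26) + gcd(33,17) = 1+1+2+1+2+1 = 8.
Pick's theorem gives I = A − B/2 + 1 = 2169 − 8/2 + 1 = 2166, so the closed region contains I + B = 2166 + 8 = 2174 lattice points.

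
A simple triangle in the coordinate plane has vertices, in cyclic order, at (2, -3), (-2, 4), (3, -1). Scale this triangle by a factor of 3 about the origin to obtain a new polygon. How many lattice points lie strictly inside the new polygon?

The shoelace formula gives twice the area as |[2·4 − (-2)·(-3)] + [(-2)·(-1) − 3·4] + [3·(-3) − 2·(-1)]| = 15, so the area is 15/2.
Summing gcd(|Δx|,|Δy|) over the edges gives the boundary count: gcd(4,7) + gcd(5,5) + gcd(1,2) = 1+5+1 = 7.
Scaling by 3 multiplies the area by 3² = 9 (so the new area is 67.5) and multiplies the boundary lattice-point count by 3, giving 21.
By Pick's theorem, the interior count of the dilated polygon is 67.5 − 21/2 + 1 = 58.

58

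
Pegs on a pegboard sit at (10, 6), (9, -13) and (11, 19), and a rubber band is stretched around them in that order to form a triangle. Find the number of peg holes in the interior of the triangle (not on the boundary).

2

Using the shoelace formula, 2A = |[10·(-13) − 9·6] + [9·19 − 11·(-13)] + [11·6 − 10·19]| = 6, so the area is 3.
Summing gcd(|Δx|,|Δy|) over the edges gives the boundary count: gcd(1,19) + gcd(2,32) + gcd(1,13) = 1+2+1 = 4.
Pick's theorem gives I = A − B/2 + 1 = 3 − 4/2 + 1 = 2.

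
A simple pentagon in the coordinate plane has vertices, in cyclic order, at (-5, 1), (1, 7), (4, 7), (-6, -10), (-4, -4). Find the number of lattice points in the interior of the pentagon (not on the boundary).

42

The shoelace formula gives twice the area as |((-5)·7 − 1·1) + (1·7 − 4·7) + (4·(-10) − (-6)·7) + ((-6)·(-4) − (-4)·(-10)) + ((-4)·1 − (-5)·(-4))| = 95, so the area is 47.5.
The number of boundary lattice points is Σ gcd(|Δx|,|Δy|) = gcd(6,6) + gcd(3,0) + gcd(10,17) + gcd(2,6) + gcd(1,5) = 6+3+1+2+1 = 13.
By Pick's theorem A = I + B/2 − 1, so I = 47.5 − 13/2 + 1 = 42.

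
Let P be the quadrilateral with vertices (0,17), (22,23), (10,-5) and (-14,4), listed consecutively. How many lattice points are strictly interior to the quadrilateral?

By the shoelace formula, twice the signed area is |[0·23 − 22·17] + [22·(-5) − 10·23] + [10·4 − (-14)·(-5)] + [(-14)·17 − 0·4]| = 982, so the area is 491.
Summing gcd(|Δx|,|Δy|) over the edges gives the boundary count: gcd(22,6) + gcd(12,28) + gcd(24,9) + gcd(14,13) = 2+4+3+1 = 10.
Pick's theorem gives I = A − B/2 + 1 = 491 − 10/2 + 1 = 487.

487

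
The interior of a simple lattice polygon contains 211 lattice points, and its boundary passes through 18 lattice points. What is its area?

219

By Pick's theorem, A = I + B/2 − 1 = 211 + 18/2 − 1 = 219.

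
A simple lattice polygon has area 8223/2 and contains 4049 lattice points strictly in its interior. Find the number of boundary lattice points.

127

Pick's theorem gives A = I + B/2 − 1, so B = 2(A − I + 1) = 2(8223/2 − 4049 + 1) = 127.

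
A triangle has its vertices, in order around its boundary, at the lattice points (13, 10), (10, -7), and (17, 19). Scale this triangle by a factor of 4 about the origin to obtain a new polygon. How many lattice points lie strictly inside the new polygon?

323

The shoelace formula gives twice the area as |[13·(-7) − 10·10] + [10·19 − 17·(-7)] + [17·10 − 13·19]| = 41, so the area is 20.5.
Summing gcd(|Δx|,|Δy|) over the edges gives the boundary count: gcd(3,17) + gcd(7,26) + gcd(4,9) = 1+1+1 = 3.
Scaling by 4 multiplies the area by 4² = 16 (so the new area is 328) and multiplies the boundary lattice-point count by 4, giving 12.
By Pick's theorem, the interior count of the dilated polygon is 328 − 12/2 + 1 = 323.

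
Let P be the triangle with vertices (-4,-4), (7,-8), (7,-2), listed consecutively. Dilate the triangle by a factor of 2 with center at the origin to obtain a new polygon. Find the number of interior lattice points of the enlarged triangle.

125

The shoelace formula gives twice the area as |((-4)·(-8) − 7·(-4)) + (7·(-2) − 7·(-8)) + (7·(-4) − (-4)·(-2))| = 66, so the area is 33.
Summing gcd(|Δx|,|Δy|) over the edges gives the boundary count: gcd(11,4) + gcd(0,6) + gcd(11,2) = 1+6+1 = 8.
Scaling by 2 multiplies the area by 2² = 4 (so the new area is 132) and multiplies the boundary lattice-point count by 2, giving 16.
By Pick's theorem, the interior count of the dilated polygon is 132 − 16/2 + 1 = 125.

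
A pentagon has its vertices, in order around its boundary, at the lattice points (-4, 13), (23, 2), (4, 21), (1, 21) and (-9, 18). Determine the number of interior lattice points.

183

The shoelace formula gives twice the area as |((-4)·2 − 23·13) + (23·21 − 4·2) + (4·21 − 1·21) + (1·18 − (-9)·21) + ((-9)·13 − (-4)·18)| = 393, so the area is 393/2.
Along each edge there are gcd(|Δx|,|Δy|)+1 lattice points, so counting each shared vertex once the boundary has gcd(27,11) + gcd(19,19) + gcd(3,0) + gcd(10,3) + gcd(5,5) = 1+19+3+1+5 = 29.
Pick's theorem gives I = A − B/2 + 1 = 393/2 − 29/2 + 1 = 183.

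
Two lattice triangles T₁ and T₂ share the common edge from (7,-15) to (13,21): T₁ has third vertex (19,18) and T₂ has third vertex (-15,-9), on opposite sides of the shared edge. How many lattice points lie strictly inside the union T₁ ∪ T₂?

The union is the simple quadrilateral with vertices (7,-15), (19,18), (13,21), (-15,-9) in order.
The shoelace formula gives twice the area as |[7·18 − 19·(-15)] + [19·21 − 13·18] + [13·(-9) − (-15)·21] + [(-15)·(-15) − 7·(-9)]| = 1062, so the area is 531.
Summing gcd(|Δx|,|Δy|) over the edges gives the boundary count: gcd(12,33) + gcd(6,3) + gcd(28,30) + gcd(22,6) = 3+3+2+2 = 10.
By Pick's theorem I = A − B/2 + 1 = 531 − 10/2 + 1 = 527.

527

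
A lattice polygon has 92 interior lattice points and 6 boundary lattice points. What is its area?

94

Pick's theorem states A = I + B/2 − 1, so A = 92 + 6/2 − 1 = 94.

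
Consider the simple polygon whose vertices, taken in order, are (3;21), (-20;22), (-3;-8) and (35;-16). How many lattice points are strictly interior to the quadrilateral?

By the shoelace formula, twice the signed area is |[3·22 − (-20)·21] + [(-20)·(-8) − (-3)·22] + [(-3)·(-16) − 35·(-8)] + [35·21 − 3·(-16)]| = 1823, so the area is 911.5.
Along each edge there are gcd(|Δx|,|Δy|)+1 lattice points, so counting each shared vertex once the boundary has gcd(23,1) + gcd(17,30) + gcd(38,8) + gcd(32,37) = 1+1+2+1 = 5.
By Pick's theorem A = I + B/2 − 1, so I = 911.5 − 5/2 + 1 = 910.

910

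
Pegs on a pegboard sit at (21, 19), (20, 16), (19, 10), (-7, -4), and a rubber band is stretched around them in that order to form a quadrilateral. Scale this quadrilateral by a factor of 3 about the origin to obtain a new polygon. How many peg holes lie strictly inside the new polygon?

By the shoelace formula, twice the signed area is |(21·16 − 20·19) + (20·10 − 19·16) + (19·(-4) − (-7)·10) + ((-7)·19 − 21·(-4))| = 203, so the area is 203/2.
The number of boundary lattice points is Σ gcd(|Δx|,|Δy|) = gcd(1,3) + gcd(1,6) + gcd(26,14) + gcd(28,23) = 1+1+2+1 = 5.
Scaling by 3 multiplies the area by 3² = 9 (so the new area is 913.5) and multiplies the boundary lattice-point count by 3, giving 15.
By Pick's theorem, the interior count of the dilated polygon is 913.5 − 15/2 + 1 = 907.

907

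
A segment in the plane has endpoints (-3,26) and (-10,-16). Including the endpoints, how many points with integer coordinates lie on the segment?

The number of lattice points on a segment between lattice points is gcd(|Δx|,|Δy|) + 1 = gcd(7,42) + 1 = 7 + 1 = 8.

8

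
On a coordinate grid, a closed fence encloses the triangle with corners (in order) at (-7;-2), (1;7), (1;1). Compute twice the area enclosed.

48

By the shoelace formula, twice the signed area is |[(-7)·7 − 1·(-2)] + [1·1 − 1·7] + [1·(-2) − (-7)·1]| = 48, so the area is 24.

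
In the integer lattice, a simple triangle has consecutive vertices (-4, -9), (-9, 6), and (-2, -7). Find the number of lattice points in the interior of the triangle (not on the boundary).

Using the shoelace formula, 2A = |[(-4)·6 − (-9)·(-9)] + [(-9)·(-7) − (-2)·6] + [(-2)·(-9) − (-4)·(-7)]| = 40, so the area is 20.
The number of boundary lattice points is Σ gcd(|Δx|,|Δy|) = gcd(5,15) + gcd(7,13) + gcd(2,2) = 5+1+2 = 8.
By Pick's theorem A = I + B/2 − 1, so I = 20 − 8/2 + 1 = 17.

17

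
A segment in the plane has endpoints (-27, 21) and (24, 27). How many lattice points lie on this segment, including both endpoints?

The number of lattice points on a segment between lattice points is gcd(|Δx|,|Δy|) + 1 = gcd(51,6) + 1 = 3 + 1 = 4.

4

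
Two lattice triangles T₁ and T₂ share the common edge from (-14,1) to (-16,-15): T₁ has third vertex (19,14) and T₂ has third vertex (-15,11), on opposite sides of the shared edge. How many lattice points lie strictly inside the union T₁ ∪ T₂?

The union is the simple quadrilateral with vertices (-14,1), (19,14), (-16,-15), (-15,11) in order.
Using the shoelace formula, 2A = |((-14)·14 − 19·1) + (19·(-15) − (-16)·14) + ((-16)·11 − (-15)·(-15)) + ((-15)·1 − (-14)·11)| = 538, so the area is 269.
The number of boundary lattice points is Σ gcd(|Δx|,|Δy|) = gcd(33,13) + gcd(35,29) + gcd(1,26) + gcd(1,10) = 1+1+1+1 = 4.
By Pick's theorem I = A − B/2 + 1 = 269 − 4/2 + 1 = 268.

268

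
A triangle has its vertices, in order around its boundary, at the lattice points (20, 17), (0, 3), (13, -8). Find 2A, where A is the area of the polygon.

Using the shoelace formula, 2A = |[20·3 − 0·17] + [0·(-8) − 13·3] + [13·17 − 20·(-8)]| = 402, so the area is 201.

402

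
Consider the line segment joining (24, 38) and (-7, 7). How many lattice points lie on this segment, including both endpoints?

The number of lattice points on a segment between lattice points is gcd(|Δx|,|Δy|) + 1 = gcd(31,31) + 1 = 31 + 1 = 32.

32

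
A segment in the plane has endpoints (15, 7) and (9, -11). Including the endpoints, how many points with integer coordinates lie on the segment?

The number of lattice points on a segment between lattice points is gcd(|Δx|,|Δy|) + 1 = gcd(6,18) + 1 = 6 + 1 = 7.

7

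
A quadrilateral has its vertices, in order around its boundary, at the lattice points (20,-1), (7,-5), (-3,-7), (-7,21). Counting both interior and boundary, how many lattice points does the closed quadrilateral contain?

346

By the shoelace formula, twice the signed area is |(20·(-5) − 7·(-1)) + (7·(-7) − (-3)·(-5)) + ((-3)·21 − (-7)·(-7)) + ((-7)·(-1) − 20·21)| = 682, so the area is 341.
Summing gcd(|Δx|,|Δy|) over the edges gives the boundary count: gcd(13,4) + gcd(10,2) + gcd(4,28) + gcd(27,22) = 1+2+4+1 = 8.
Pick's theorem gives I = A − B/2 + 1 = 341 − 8/2 + 1 = 338, so the closed region contains I + B = 338 + 8 = 346 lattice points.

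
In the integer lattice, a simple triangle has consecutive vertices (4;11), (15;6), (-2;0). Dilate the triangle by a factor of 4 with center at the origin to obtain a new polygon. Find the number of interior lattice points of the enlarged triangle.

Using the shoelace formula, 2A = |[4·6 − 15·11] + [15·0 − (-2)·6] + [(-2)·11 − 4·0]| = 151, so the area is 151/2.
Along each edge there are gcd(|Δx|,|Δy|)+1 lattice points, so counting each shared vertex once the boundary has gcd(11,5) + gcd(17,6) + gcd(6,11) = 1+1+1 = 3.
Scaling by 4 multiplies the area by 4² = 16 (so the new area is 1208) and multiplies the boundary lattice-point count by 4, giving 12.
By Pick's theorem, the interior count of the dilated polygon is 1208 − 12/2 + 1 = 1203.

1203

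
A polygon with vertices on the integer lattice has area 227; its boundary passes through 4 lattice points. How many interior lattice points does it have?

Pick's theorem A = I + B/2 − 1 rearranges to I = A − B/2 + 1 = 227 − 4/2 + 1 = 226.

226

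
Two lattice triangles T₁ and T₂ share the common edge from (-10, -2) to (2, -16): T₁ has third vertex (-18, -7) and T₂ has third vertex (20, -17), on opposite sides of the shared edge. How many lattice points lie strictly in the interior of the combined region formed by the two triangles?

198

The union is the simple quadrilateral with vertices (-10, -2), (-18, -7), (2, -16), (20, -17) in order.
The shoelace formula gives twice the area as |[(-10)·(-7) − (-18)·(-2)] + [(-18)·(-16) − 2·(-7)] + [2·(-17) − 20·(-16)] + [20·(-2) − (-10)·(-17)]| = 412, so the area is 206.
The number of boundary lattice points is Σ gcd(|Δx|,|Δy|) = gcd(8,5) + gcd(20,9) + gcd(18,1) + gcd(30,15) = 1+1+1+15 = 18.
By Pick's theorem I = A − B/2 + 1 = 206 − 18/2 + 1 = 198.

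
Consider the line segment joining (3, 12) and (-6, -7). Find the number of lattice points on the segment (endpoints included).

2

The number of lattice points on a segment between lattice points is gcd(|Δx|,|Δy|) + 1 = gcd(9,19) + 1 = 1 + 1 = 2.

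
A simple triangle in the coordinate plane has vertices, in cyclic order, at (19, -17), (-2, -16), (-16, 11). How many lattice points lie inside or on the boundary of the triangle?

282

By the shoelace formula, twice the signed area is |(19·(-16) − (-2)·(-17)) + ((-2)·11 − (-16)·(-16)) + ((-16)·(-17) − 19·11)| = 553, so the area is 276.5.
The number of boundary lattice points is Σ gcd(|Δx|,|Δy|) = gcd(21,1) + gcd(14,27) + gcd(35,28) = 1+1+7 = 9.
Pick's theorem gives I = A − B/2 + 1 = 276.5 − 9/2 + 1 = 273, so the closed region contains I + B = 273 + 9 = 282 lattice points.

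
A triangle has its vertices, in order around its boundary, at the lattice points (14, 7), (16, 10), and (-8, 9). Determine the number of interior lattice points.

34

By the shoelace formula, twice the signed area is |[14·10 − 16·7] + [16·9 − (-8)·10] + [(-8)·7 − 14·9]| = 70, so the area is 35.
Summing gcd(|Δx|,|Δy|) over the edges gives the boundary count: gcd(2,3) + gcd(24,1) + gcd(22,2) = 1+1+2 = 4.
Pick's theorem gives I = A − B/2 + 1 = 35 − 4/2 + 1 = 34.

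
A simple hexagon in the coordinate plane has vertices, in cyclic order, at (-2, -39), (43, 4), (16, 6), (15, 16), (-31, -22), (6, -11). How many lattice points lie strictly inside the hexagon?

1202

Using the shoelace formula, 2A = |[(-2)·4 − 43·(-39)] + [43·6 − 16·4] + [16·16 − 15·6] + [15·(-22) − (-31)·16] + [(-31)·(-11) − 6·(-22)] + [6·(-39) − (-2)·(-11)]| = 2412, so the area is 1206.
Along each edge there are gcd(|Δx|,|Δy|)+1 lattice points, so counting each shared vertex once the boundary has gcd(45,43) + gcd(27,2) + gcd(1,10) + gcd(46,38) + gcd(37,11) + gcd(8,28) = 1+1+1+2+1+4 = 10.
Pick's theorem gives I = A − B/2 + 1 = 1206 − 10/2 + 1 = 1202.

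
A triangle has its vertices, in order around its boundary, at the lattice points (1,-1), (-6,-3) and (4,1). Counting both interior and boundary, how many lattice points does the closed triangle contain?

7

The shoelace formula gives twice the area as |(1·(-3) − (-6)·(-1)) + ((-6)·1 − 4·(-3)) + (4·(-1) − 1·1)| = 8, so the area is 4.
Along each edge there are gcd(|Δx|,|Δy|)+1 lattice points, so counting each shared vertex once the boundary has gcd(7,2) + gcd(10,4) + gcd(3,2) = 1+2+1 = 4.
Pick's theorem gives I = A − B/2 + 1 = 4 − 4/2 + 1 = 3, so the closed region contains I + B = 3 + 4 = 7 lattice points.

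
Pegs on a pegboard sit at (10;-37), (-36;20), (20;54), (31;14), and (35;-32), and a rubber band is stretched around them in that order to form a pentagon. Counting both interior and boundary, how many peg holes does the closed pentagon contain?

3670

Using the shoelace formula, 2A = |(10·20 − (-36)·(-37)) + ((-36)·54 − 20·20) + (20·14 − 31·54) + (31·(-32) − 35·14) + (35·(-37) − 10·(-32))| = 7327, so the area is 3663.5.
The number of boundary lattice points is Σ gcd(|Δx|,|Δy|) = gcd(46,57) + gcd(56,34) + gcd(11,40) + gcd(4,46) + gcd(25,5) = 1+2+1+2+5 = 11.
Pick's theorem gives I = A − B/2 + 1 = 3663.5 − 11/2 + 1 = 3659, so the closed region contains I + B = 3659 + 11 = 3670 lattice points.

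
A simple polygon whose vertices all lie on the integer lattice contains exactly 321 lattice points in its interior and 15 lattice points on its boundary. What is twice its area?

655

Pick's theorem states A = I + B/2 − 1, so A = 321 + 15/2 − 1 = 655/2.
Hence 2A = 655.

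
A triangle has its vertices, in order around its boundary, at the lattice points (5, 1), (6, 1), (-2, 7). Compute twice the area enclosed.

By the shoelace formula, twice the signed area is |(5·1 − 6·1) + (6·7 − (-2)·1) + ((-2)·1 − 5·7)| = 6, so the area is 3.

6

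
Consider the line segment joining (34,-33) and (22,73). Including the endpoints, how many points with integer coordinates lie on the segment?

3

The number of lattice points on a segment between lattice points is gcd(|Δx|,|Δy|) + 1 = gcd(12,106) + 1 = 2 + 1 = 3.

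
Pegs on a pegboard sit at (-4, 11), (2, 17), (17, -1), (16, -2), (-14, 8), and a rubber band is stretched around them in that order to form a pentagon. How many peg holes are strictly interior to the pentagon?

Using the shoelace formula, 2A = |((-4)·17 − 2·11) + (2·(-1) − 17·17) + (17·(-2) − 16·(-1)) + (16·8 − (-14)·(-2)) + ((-14)·11 − (-4)·8)| = 421, so the area is 421/2.
The number of boundary lattice points is Σ gcd(|Δx|,|Δy|) = gcd(6,6) + gcd(15,18) + gcd(1,1) + gcd(30,10) + gcd(10,3) = 6+3+1+10+1 = 21.
Pick's theorem gives I = A − B/2 + 1 = 421/2 − 21/2 + 1 = 201.

201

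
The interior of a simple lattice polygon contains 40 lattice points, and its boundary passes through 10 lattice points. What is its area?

By Pick's theorem, A = I + B/2 − 1 = 40 + 10/2 − 1 = 44.

44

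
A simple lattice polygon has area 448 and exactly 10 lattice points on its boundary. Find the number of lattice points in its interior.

Pick's theorem A = I + B/2 − 1 rearranges to I = A − B/2 + 1 = 448 − 10/2 + 1 = 444.

444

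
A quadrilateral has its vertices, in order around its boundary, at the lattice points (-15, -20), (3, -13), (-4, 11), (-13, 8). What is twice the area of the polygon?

727

Using the shoelace formula, 2A = |[(-15)·(-13) − 3·(-20)] + [3·11 − (-4)·(-13)] + [(-4)·8 − (-13)·11] + [(-13)·(-20) − (-15)·8]| = 727, so the area is 727/2.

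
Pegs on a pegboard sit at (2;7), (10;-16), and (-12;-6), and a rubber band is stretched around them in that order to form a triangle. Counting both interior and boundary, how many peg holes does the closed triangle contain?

Using the shoelace formula, 2A = |[2·(-16) − 10·7] + [10·(-6) − (-12)·(-16)] + [(-12)·7 − 2·(-6)]| = 426, so the area is 213.
Summing gcd(|Δx|,|Δy|) over the edges gives the boundary count: gcd(8,23) + gcd(22,10) + gcd(14,13) = 1+2+1 = 4.
Pick's theorem gives I = A − B/2 + 1 = 213 − 4/2 + 1 = 212, so the closed region contains I + B = 212 + 4 = 216 lattice points.

216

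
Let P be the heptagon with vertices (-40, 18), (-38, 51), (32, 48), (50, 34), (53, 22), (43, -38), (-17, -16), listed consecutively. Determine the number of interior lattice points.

The shoelace formula gives twice the area as |[(-40)·51 − (-38)·18] + [(-38)·48 − 32·51] + [32·34 − 50·48] + [50·22 − 53·34] + [53·(-38) − 43·22] + [43·(-16) − (-17)·(-38)] + [(-17)·18 − (-40)·(-16)]| = 12066, so the area is 6033.
The number of boundary lattice points is Σ gcd(|Δx|,|Δy|) = gcd(2,33) + gcd(70,3) + gcd(18,14) + gcd(3,12) + gcd(10,60) + gcd(60,22) + gcd(23,34) = 1+1+2+3+10+2+1 = 20.
Pick's theorem gives I = A − B/2 + 1 = 6033 − 20/2 + 1 = 6024.

6024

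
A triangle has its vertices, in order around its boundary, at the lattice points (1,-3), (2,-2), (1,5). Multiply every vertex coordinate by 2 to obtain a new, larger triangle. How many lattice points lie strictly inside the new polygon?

7

The shoelace formula gives twice the area as |(1·(-2) − 2·(-3)) + (2·5 − 1·(-2)) + (1·(-3) − 1·5)| = 8, so the area is 4.
Along each edge there are gcd(|Δx|,|Δy|)+1 lattice points, so counting each shared vertex once the boundary has gcd(1,1) + gcd(1,7) + gcd(0,8) = 1+1+8 = 10.
Scaling by 2 multiplies the area by 2² = 4 (so the new area is 16) and multiplies the boundary lattice-point count by 2, giving 20.
By Pick's theorem, the interior count of the dilated polygon is 16 − 20/2 + 1 = 7.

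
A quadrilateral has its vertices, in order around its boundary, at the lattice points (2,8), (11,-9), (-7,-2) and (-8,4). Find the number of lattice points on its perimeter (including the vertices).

5

Summing gcd(|Δx|,|Δy|) over the edges gives the boundary count: gcd(9,17) + gcd(18,7) + gcd(1,6) + gcd(10,4) = 1+1+1+2 = 5.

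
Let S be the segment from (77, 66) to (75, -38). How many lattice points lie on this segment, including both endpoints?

The number of lattice points on a segment between lattice points is gcd(|Δx|,|Δy|) + 1 = gcd(2,104) + 1 = 2 + 1 = 3.

3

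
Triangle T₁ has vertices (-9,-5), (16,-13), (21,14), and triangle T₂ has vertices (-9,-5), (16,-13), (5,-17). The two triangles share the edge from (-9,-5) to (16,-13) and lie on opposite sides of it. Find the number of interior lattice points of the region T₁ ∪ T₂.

The union is the simple quadrilateral with vertices (-9,-5), (21,14), (16,-13), (5,-17) in order.
By the shoelace formula, twice the signed area is |((-9)·14 − 21·(-5)) + (21·(-13) − 16·14) + (16·(-17) − 5·(-13)) + (5·(-5) − (-9)·(-17))| = 903, so the area is 451.5.
The number of boundary lattice points is Σ gcd(|Δx|,|Δy|) = gcd(30,19) + gcd(5,27) + gcd(11,4) + gcd(14,12) = 1+1+1+2 = 5.
By Pick's theorem I = A − B/2 + 1 = 451.5 − 5/2 + 1 = 450.

450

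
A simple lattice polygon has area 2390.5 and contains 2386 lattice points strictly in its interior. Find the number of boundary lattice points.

11

Pick's theorem gives A = I + B/2 − 1, so B = 2(A − I + 1) = 2(2390.5 − 2386 + 1) = 11.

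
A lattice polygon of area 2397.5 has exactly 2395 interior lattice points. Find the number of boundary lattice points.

Pick's theorem gives A = I + B/2 − 1, so B = 2(A − I + 1) = 2(2397.5 − 2395 + 1) = 7.

7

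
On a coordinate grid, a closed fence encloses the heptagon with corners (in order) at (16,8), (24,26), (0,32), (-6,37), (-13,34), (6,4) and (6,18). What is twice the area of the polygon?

Using the shoelace formula, 2A = |[16·26 − 24·8] + [24·32 − 0·26] + [0·37 − (-6)·32] + [(-6)·34 − (-13)·37] + [(-13)·4 − 6·34] + [6·18 − 6·4] + [6·8 − 16·18]| = 1049, so the area is 524.5.

1049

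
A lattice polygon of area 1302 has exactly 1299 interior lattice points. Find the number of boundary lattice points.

Pick's theorem gives A = I + B/2 − 1, so B = 2(A − I + 1) = 2(1302 − 1299 + 1) = 8.

8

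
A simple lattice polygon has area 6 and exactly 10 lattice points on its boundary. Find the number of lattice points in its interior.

Pick's theorem A = I + B/2 − 1 rearranges to I = A − B/2 + 1 = 6 − 10/2 + 1 = 2.

2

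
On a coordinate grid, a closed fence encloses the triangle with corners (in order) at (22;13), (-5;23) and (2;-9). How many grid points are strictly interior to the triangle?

396

Using the shoelace formula, 2A = |[22·23 − (-5)·13] + [(-5)·(-9) − 2·23] + [2·13 − 22·(-9)]| = 794, so the area is 397.
The number of boundary lattice points is Σ gcd(|Δx|,|Δy|) = gcd(27,10) + gcd(7,32) + gcd(20,22) = 1+1+2 = 4.
Pick's theorem gives I = A − B/2 + 1 = 397 − 4/2 + 1 = 396.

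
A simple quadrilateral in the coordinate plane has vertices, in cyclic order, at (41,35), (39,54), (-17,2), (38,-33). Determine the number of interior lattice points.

Using the shoelace formula, 2A = |[41·54 − 39·35] + [39·2 − (-17)·54] + [(-17)·(-33) − 38·2] + [38·35 − 41·(-33)]| = 5013, so the area is 2506.5.
The number of boundary lattice points is Σ gcd(|Δx|,|Δy|) = gcd(2,19) + gcd(56,52) + gcd(55,35) + gcd(3,68) = 1+4+5+1 = 11.
By Pick's theorem A = I + B/2 − 1, so I = 2506.5 − 11/2 + 1 = 2502.

2502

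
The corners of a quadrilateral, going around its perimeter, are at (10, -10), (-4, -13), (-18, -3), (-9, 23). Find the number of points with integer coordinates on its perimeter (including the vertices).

5

Summing gcd(|Δx|,|Δy|) over the edges gives the boundary count: gcd(14,3) + gcd(14,10) + gcd(9,26) + gcd(19,33) = 1+2+1+1 = 5.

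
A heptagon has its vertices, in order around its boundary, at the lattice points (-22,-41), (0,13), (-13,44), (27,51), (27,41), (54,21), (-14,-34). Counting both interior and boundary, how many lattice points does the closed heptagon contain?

2810

The shoelace formula gives twice the area as |[(-22)·13 − 0·(-41)] + [0·44 − (-13)·13] + [(-13)·51 − 27·44] + [27·41 − 27·51] + [27·21 − 54·41] + [54·(-34) − (-14)·21] + [(-14)·(-41) − (-22)·(-34)]| = 5601, so the area is 5601/2.
Along each edge there are gcd(|Δx|,|Δy|)+1 lattice points, so counting each shared vertex once the boundary has gcd(22,54) + gcd(13,31) + gcd(40,7) + gcd(0,10) + gcd(27,20) + gcd(68,55) + gcd(8,7) = 2+1+1+10+1+1+1 = 17.
Pick's theorem gives I = A − B/2 + 1 = 5601/2 − 17/2 + 1 = 2793, so the closed region contains I + B = 2793 + 17 = 2810 lattice points.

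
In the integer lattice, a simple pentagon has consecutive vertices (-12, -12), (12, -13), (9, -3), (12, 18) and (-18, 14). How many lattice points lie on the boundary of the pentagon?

9

Along each edge there are gcd(|Δx|,|Δy|)+1 lattice points, so counting each shared vertex once the boundary has gcd(24,1) + gcd(3,10) + gcd(3,21) + gcd(30,4) + gcd(6,26) = 1+1+3+2+2 = 9.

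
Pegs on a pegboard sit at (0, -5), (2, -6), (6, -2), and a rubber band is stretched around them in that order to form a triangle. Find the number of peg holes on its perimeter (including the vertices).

8

The number of boundary lattice points is Σ gcd(|Δx|,|Δy|) = gcd(2,1) + gcd(4,4) + gcd(6,3) = 1+4+3 = 8.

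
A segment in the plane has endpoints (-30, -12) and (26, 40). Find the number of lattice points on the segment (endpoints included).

5

The number of lattice points on a segment between lattice points is gcd(|Δx|,|Δy|) + 1 = gcd(56,52) + 1 = 4 + 1 = 5.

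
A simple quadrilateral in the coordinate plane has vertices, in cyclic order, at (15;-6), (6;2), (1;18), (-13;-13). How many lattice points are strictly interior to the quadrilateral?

329

Using the shoelace formula, 2A = |[15·2 − 6·(-6)] + [6·18 − 1·2] + [1·(-13) − (-13)·18] + [(-13)·(-6) − 15·(-13)]| = 666, so the area is 333.
Summing gcd(|Δx|,|Δy|) over the edges gives the boundary count: gcd(9,8) + gcd(5,16) + gcd(14,31) + gcd(28,7) = 1+1+1+7 = 10.
By Pick's theorem A = I + B/2 − 1, so I = 333 − 10/2 + 1 = 329.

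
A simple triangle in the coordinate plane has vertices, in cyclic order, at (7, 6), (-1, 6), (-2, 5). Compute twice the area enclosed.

Using the shoelace formula, 2A = |(7·6 − (-1)·6) + ((-1)·5 − (-2)·6) + ((-2)·6 − 7·5)| = 8, so the area is 4.

8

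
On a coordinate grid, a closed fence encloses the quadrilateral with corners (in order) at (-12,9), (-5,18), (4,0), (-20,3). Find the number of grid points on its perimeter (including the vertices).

15

Along each edge there are gcd(|Δx|,|Δy|)+1 lattice points, so counting each shared vertex once the boundary has gcd(7,9) + gcd(9,18) + gcd(24,3) + gcd(8,6) = 1+9+3+2 = 15.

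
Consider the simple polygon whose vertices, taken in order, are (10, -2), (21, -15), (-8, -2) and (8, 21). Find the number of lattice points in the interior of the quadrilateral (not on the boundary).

By the shoelace formula, twice the signed area is |[10·(-15) − 21·(-2)] + [21·(-2) − (-8)·(-15)] + [(-8)·21 − 8·(-2)] + [8·(-2) − 10·21]| = 648, so the area is 324.
Summing gcd(|Δx|,|Δy|) over the edges gives the boundary count: gcd(11,13) + gcd(29,13) + gcd(16,23) + gcd(2,23) = 1+1+1+1 = 4.
By Pick's theorem A = I + B/2 − 1, so I = 324 − 4/2 + 1 = 323.

323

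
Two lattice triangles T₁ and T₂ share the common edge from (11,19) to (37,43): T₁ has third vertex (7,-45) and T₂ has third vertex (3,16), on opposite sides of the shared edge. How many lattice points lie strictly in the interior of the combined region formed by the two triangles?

838

The union is the simple quadrilateral with vertices (11,19), (7,-45), (37,43), (3,16) in order.
The shoelace formula gives twice the area as |(11·(-45) − 7·19) + (7·43 − 37·(-45)) + (37·16 − 3·43) + (3·19 − 11·16)| = 1682, so the area is 841.
Summing gcd(|Δx|,|Δy|) over the edges gives the boundary count: gcd(4,64) + gcd(30,88) + gcd(34,27) + gcd(8,3) = 4+2+1+1 = 8.
By Pick's theorem I = A − B/2 + 1 = 841 − 8/2 + 1 = 838.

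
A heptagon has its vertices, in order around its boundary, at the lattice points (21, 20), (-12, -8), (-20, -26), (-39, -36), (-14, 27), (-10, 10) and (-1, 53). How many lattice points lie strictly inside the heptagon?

1567

The shoelace formula gives twice the area as |[21·(-8) − (-12)·20] + [(-12)·(-26) − (-20)·(-8)] + [(-20)·(-36) − (-39)·(-26)] + [(-39)·27 − (-14)·(-36)] + [(-14)·10 − (-10)·27] + [(-10)·53 − (-1)·10] + [(-1)·20 − 21·53]| = 3150, so the area is 1575.
The number of boundary lattice points is Σ gcd(|Δx|,|Δy|) = gcd(33,28) + gcd(8,18) + gcd(19,10) + gcd(25,63) + gcd(4,17) + gcd(9,43) + gcd(22,33) = 1+2+1+1+1+1+11 = 18.
Pick's theorem gives I = A − B/2 + 1 = 1575 − 18/2 + 1 = 1567.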